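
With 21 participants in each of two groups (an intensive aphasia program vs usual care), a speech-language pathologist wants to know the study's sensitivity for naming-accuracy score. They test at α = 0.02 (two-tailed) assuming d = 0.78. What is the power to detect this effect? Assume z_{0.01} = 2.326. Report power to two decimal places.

power ≈ 0.58

For two equal groups, power = Φ(d·√(n/2) − z_{α/2}).
d·√(n/2) = 0.78 × √(21/2) = 0.78 × 3.240 = 2.527.
z_β = 2.527 − 2.326 = 0.201.
Power = Φ(0.201) = 0.580.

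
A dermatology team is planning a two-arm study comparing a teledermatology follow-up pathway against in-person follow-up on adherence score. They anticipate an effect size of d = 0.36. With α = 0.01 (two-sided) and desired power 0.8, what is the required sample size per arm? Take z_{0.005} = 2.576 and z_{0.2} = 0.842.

For two independent groups with equal n: n = 2·((z_{α/2} + z_β) / d)².
z_{α/2} + z_β = 2.576 + 0.842 = 3.418.
n = 2 × (3.418 / 0.36)² = 2 × 9.494² = 2 × 90.14 = 180.3.
Round up to the next whole participant.

n = 181 per group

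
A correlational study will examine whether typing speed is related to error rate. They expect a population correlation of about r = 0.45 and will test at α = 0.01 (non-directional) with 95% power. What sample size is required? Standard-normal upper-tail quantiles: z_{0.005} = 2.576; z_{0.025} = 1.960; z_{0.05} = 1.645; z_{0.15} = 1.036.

n = 79

Fisher's z: C = ½·ln((1+r)/(1−r)) = ½·ln(2.6364) = 0.4847.
n = ((z_{α/2} + z_β)/C)² + 3.
(2.576 + 1.645) / 0.4847 = 4.221 / 0.4847 = 8.708.
n = 8.708² + 3 = 75.84 + 3 = 78.8.
Round up.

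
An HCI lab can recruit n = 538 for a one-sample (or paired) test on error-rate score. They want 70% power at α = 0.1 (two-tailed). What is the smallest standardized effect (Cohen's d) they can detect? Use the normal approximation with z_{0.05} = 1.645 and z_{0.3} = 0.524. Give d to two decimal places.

d_min ≈ 0.09

For a single sample (or paired design) of n = 538: d_min = (z_{α/2} + z_β)/√n.
z-sum = 1.645 + 0.524 = 2.169.
d_min = 2.169 / √538 = 2.169 / 23.195 = 0.094.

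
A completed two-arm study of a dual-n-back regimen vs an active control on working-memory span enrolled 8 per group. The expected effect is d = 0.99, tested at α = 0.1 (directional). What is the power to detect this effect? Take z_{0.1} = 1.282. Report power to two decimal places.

power ≈ 0.76

For two equal groups, power = Φ(d·√(n/2) − z_{α}).
d·√(n/2) = 0.99 × √(8/2) = 0.99 × 2.000 = 1.980.
z_β = 1.980 − 1.282 = 0.698.
Power = Φ(0.698) = 0.757.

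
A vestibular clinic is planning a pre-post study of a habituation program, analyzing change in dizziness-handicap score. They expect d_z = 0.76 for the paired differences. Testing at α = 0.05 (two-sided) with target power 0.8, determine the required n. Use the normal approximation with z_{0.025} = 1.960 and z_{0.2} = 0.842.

n = 14 pairs

For a paired (one-sample on differences) test: n = ((z_{α/2} + z_β) / d)².
z_{α/2} + z_β = 1.960 + 0.842 = 2.802.
n = (2.802 / 0.76)² = 3.687² = 13.59.
Round up.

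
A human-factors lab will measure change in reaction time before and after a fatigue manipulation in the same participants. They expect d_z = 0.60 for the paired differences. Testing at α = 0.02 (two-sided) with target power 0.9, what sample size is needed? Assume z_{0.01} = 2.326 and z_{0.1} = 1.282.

For a paired (one-sample on differences) test: n = ((z_{α/2} + z_β) / d)².
z_{α/2} + z_β = 2.326 + 1.282 = 3.608.
n = (3.608 / 0.60)² = 6.013² = 36.16.
Round up.

n = 37 pairs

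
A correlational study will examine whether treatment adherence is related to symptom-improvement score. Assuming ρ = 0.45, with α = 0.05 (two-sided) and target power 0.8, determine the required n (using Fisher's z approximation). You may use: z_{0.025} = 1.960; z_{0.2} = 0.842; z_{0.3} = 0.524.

n = 37

Fisher's z: C = ½·ln((1+r)/(1−r)) = ½·ln(2.6364) = 0.4847.
n = ((z_{α/2} + z_β)/C)² + 3.
(1.960 + 0.842) / 0.4847 = 2.802 / 0.4847 = 5.781.
n = 5.781² + 3 = 33.42 + 3 = 36.4.
Round up.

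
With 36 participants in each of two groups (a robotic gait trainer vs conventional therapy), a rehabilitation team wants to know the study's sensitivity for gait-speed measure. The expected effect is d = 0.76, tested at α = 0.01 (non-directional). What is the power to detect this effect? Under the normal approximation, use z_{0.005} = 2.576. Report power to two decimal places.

For two equal groups, power = Φ(d·√(n/2) − z_{α/2}).
d·√(n/2) = 0.76 × √(36/2) = 0.76 × 4.243 = 3.224.
z_β = 3.224 − 2.576 = 0.648.
Power = Φ(0.648) = 0.742.

power ≈ 0.74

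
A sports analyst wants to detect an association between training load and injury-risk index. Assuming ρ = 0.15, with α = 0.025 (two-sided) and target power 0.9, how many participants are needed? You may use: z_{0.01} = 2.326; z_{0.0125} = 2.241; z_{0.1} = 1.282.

Fisher's z: C = ½·ln((1+r)/(1−r)) = ½·ln(1.3529) = 0.1511.
n = ((z_{α/2} + z_β)/C)² + 3.
(2.241 + 1.282) / 0.1511 = 3.523 / 0.1511 = 23.316.
n = 23.316² + 3 = 543.62 + 3 = 546.6.
Round up.

n = 547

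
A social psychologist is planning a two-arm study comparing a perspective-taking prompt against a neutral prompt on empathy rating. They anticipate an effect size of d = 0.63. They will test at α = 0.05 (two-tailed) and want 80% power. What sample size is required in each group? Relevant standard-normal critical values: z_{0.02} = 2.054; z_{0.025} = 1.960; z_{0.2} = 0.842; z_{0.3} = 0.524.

For two independent groups with equal n: n = 2·((z_{α/2} + z_β) / d)².
z_{α/2} + z_β = 1.960 + 0.842 = 2.802.
n = 2 × (2.802 / 0.63)² = 2 × 4.448² = 2 × 19.78 = 39.6.
Round up to the next whole participant.

n = 40 per group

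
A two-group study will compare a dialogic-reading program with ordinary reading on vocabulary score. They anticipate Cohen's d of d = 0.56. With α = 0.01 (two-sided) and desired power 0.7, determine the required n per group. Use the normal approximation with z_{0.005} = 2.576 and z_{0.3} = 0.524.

n = 62 per group

For two independent groups with equal n: n = 2·((z_{α/2} + z_β) / d)².
z_{α/2} + z_β = 2.576 + 0.524 = 3.100.
n = 2 × (3.100 / 0.56)² = 2 × 5.536² = 2 × 30.64 = 61.3.
Round up to the next whole participant.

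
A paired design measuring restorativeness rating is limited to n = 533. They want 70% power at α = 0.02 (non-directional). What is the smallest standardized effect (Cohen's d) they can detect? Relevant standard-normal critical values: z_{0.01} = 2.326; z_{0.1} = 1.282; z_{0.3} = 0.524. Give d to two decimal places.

For a single sample (or paired design) of n = 533: d_min = (z_{α/2} + z_β)/√n.
z-sum = 2.326 + 0.524 = 2.850.
d_min = 2.850 / √533 = 2.850 / 23.087 = 0.123.

d_min ≈ 0.12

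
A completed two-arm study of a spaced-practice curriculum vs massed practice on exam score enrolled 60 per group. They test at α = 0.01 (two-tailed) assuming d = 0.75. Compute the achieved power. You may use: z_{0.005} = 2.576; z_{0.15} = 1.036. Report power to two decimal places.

power ≈ 0.94

For two equal groups, power = Φ(d·√(n/2) − z_{α/2}).
d·√(n/2) = 0.75 × √(60/2) = 0.75 × 5.477 = 4.108.
z_β = 4.108 − 2.576 = 1.532.
Power = Φ(1.532) = 0.937.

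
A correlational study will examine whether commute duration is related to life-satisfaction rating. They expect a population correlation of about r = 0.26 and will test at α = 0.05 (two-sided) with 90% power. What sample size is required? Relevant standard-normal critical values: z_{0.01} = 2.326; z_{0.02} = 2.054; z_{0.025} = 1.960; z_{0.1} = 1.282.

n = 152

Fisher's z: C = ½·ln((1+r)/(1−r)) = ½·ln(1.7027) = 0.2661.
n = ((z_{α/2} + z_β)/C)² + 3.
(1.960 + 1.282) / 0.2661 = 3.242 / 0.2661 = 12.183.
n = 12.183² + 3 = 148.43 + 3 = 151.4.
Round up.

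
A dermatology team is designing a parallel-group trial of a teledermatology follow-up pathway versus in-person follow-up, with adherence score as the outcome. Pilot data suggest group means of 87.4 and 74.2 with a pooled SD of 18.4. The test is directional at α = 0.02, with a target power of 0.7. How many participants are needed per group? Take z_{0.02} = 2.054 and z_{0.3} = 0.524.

n = 26 per group

Cohen's d = |M₁ − M₂| / SD_pooled = |87.4 − 74.2| / 18.4 = 13.2 / 18.4 = 0.717.
For two independent groups with equal n: n = 2·((z_{α} + z_β) / d)².
z_{α} + z_β = 2.054 + 0.524 = 2.578.
n = 2 × (2.578 / 0.717)² = 2 × 3.596² = 2 × 12.93 = 25.9.
Round up to the next whole participant.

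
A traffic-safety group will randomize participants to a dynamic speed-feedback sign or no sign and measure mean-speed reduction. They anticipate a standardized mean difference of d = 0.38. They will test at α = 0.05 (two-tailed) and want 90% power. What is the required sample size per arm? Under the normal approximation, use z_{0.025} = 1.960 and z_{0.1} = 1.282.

For two independent groups with equal n: n = 2·((z_{α/2} + z_β) / d)².
z_{α/2} + z_β = 1.960 + 1.282 = 3.242.
n = 2 × (3.242 / 0.38)² = 2 × 8.532² = 2 × 72.79 = 145.6.
Round up to the next whole participant.

n = 146 per group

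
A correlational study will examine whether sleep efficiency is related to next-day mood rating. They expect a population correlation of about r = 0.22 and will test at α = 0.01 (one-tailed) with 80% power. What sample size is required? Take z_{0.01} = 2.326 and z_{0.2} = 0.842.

Fisher's z: C = ½·ln((1+r)/(1−r)) = ½·ln(1.5641) = 0.2237.
n = ((z_{α} + z_β)/C)² + 3.
(2.326 + 0.842) / 0.2237 = 3.168 / 0.2237 = 14.162.
n = 14.162² + 3 = 200.56 + 3 = 203.6.
Round up.

n = 204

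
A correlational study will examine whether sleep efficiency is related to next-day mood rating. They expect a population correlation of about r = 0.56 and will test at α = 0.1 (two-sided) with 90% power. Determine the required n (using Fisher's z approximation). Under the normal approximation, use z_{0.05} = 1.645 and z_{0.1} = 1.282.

n = 25

Fisher's z: C = ½·ln((1+r)/(1−r)) = ½·ln(3.5455) = 0.6328.
n = ((z_{α/2} + z_β)/C)² + 3.
(1.645 + 1.282) / 0.6328 = 2.927 / 0.6328 = 4.625.
n = 4.625² + 3 = 21.40 + 3 = 24.4.
Round up.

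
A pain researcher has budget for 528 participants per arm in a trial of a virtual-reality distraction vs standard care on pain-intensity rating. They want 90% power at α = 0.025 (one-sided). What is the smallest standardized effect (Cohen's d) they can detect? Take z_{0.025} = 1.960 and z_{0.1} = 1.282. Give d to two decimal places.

d_min ≈ 0.20

For two independent groups of n = 528 each: d_min = (z_{α} + z_β)·√(2/n).
z-sum = 1.960 + 1.282 = 3.242.
d_min = 3.242 × √(2/528) = 3.242 × 0.0615 = 0.200.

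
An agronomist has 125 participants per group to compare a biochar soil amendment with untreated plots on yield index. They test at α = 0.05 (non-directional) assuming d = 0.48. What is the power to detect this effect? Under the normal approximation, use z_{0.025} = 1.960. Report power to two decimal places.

For two equal groups, power = Φ(d·√(n/2) − z_{α/2}).
d·√(n/2) = 0.48 × √(125/2) = 0.48 × 7.906 = 3.795.
z_β = 3.795 − 1.960 = 1.835.
Power = Φ(1.835) = 0.967.

power ≈ 0.97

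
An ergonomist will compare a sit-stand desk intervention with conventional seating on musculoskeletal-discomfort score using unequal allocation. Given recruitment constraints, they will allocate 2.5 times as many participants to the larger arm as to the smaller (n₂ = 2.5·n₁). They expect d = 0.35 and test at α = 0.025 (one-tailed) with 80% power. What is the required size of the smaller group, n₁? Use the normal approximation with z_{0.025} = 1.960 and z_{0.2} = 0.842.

With allocation ratio k = n₂/n₁ = 2.5, Var(x̄₁−x̄₂) = σ²(1/n₁ + 1/(k·n₁)) = σ²·(k+1)/(k·n₁).
So n₁ = (1 + 1/k)·((z_{α} + z_β)/d)² = 1.400 × (2.802/0.35)².
n₁ = 1.400 × 64.09 = 89.7.
Round up: n₁ = 90, giving n₂ = 2.5 × 90 = 225.

n₁ = 90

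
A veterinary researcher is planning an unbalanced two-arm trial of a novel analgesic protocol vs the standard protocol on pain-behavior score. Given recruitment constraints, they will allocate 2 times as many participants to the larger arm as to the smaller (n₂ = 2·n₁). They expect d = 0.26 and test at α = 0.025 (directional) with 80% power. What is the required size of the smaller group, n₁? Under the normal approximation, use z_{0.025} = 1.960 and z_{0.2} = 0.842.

n₁ = 175

With allocation ratio k = n₂/n₁ = 2, Var(x̄₁−x̄₂) = σ²(1/n₁ + 1/(k·n₁)) = σ²·(k+1)/(k·n₁).
So n₁ = (1 + 1/k)·((z_{α} + z_β)/d)² = 1.500 × (2.802/0.26)².
n₁ = 1.500 × 116.14 = 174.2.
Round up: n₁ = 175, giving n₂ = 2 × 175 = 350.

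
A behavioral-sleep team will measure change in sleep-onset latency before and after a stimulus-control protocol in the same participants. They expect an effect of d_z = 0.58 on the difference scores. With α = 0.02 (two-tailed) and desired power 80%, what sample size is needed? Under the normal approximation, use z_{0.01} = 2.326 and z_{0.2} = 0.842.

For a paired (one-sample on differences) test: n = ((z_{α/2} + z_β) / d)².
z_{α/2} + z_β = 2.326 + 0.842 = 3.168.
n = (3.168 / 0.58)² = 5.462² = 29.83.
Round up.

n = 30 pairs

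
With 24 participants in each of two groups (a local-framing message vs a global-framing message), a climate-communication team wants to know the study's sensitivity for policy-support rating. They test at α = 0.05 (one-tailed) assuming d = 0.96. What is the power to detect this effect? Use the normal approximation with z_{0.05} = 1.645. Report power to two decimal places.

power ≈ 0.95

For two equal groups, power = Φ(d·√(n/2) − z_{α}).
d·√(n/2) = 0.96 × √(24/2) = 0.96 × 3.464 = 3.326.
z_β = 3.326 − 1.645 = 1.681.
Power = Φ(1.681) = 0.954.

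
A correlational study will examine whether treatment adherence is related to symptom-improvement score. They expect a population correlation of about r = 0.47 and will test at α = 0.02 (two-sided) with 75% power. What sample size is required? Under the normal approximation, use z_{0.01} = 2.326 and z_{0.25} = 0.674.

n = 38

Fisher's z: C = ½·ln((1+r)/(1−r)) = ½·ln(2.7736) = 0.5101.
n = ((z_{α/2} + z_β)/C)² + 3.
(2.326 + 0.674) / 0.5101 = 3.000 / 0.5101 = 5.881.
n = 5.881² + 3 = 34.59 + 3 = 37.6.
Round up.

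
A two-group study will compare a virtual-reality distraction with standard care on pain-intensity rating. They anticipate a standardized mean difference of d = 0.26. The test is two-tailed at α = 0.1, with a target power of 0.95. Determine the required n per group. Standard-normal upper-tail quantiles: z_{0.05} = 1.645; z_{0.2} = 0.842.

n = 321 per group

For two independent groups with equal n: n = 2·((z_{α/2} + z_β) / d)².
z_{α/2} + z_β = 1.645 + 1.645 = 3.290.
n = 2 × (3.290 / 0.26)² = 2 × 12.654² = 2 × 160.12 = 320.2.
Round up to the next whole participant.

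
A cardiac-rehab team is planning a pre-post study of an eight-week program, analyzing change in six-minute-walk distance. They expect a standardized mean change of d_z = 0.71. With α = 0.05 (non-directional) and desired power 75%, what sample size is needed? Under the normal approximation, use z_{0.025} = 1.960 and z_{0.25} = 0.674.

n = 14 pairs

For a paired (one-sample on differences) test: n = ((z_{α/2} + z_β) / d)².
z_{α/2} + z_β = 1.960 + 0.674 = 2.634.
n = (2.634 / 0.71)² = 3.710² = 13.76.
Round up.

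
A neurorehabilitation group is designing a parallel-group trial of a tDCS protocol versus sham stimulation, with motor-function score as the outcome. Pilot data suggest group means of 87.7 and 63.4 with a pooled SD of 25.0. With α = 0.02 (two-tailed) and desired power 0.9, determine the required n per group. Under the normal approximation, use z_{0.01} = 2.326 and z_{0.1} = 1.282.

Cohen's d = |M₁ − M₂| / SD_pooled = |87.7 − 63.4| / 25.0 = 24.3 / 25.0 = 0.972.
For two independent groups with equal n: n = 2·((z_{α/2} + z_β) / d)².
z_{α/2} + z_β = 2.326 + 1.282 = 3.608.
n = 2 × (3.608 / 0.972)² = 2 × 3.712² = 2 × 13.78 = 27.6.
Round up to the next whole participant.

n = 28 per group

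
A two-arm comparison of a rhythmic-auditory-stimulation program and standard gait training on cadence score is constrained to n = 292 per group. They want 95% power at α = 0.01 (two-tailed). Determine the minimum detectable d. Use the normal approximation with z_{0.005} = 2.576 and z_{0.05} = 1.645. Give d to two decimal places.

d_min ≈ 0.35

For two independent groups of n = 292 each: d_min = (z_{α/2} + z_β)·√(2/n).
z-sum = 2.576 + 1.645 = 4.221.
d_min = 4.221 × √(2/292) = 4.221 × 0.0828 = 0.349.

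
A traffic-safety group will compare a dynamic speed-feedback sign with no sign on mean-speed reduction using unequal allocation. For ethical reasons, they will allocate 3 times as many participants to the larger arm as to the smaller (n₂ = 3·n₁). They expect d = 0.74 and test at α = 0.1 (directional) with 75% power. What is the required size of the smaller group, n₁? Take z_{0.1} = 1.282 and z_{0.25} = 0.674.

With allocation ratio k = n₂/n₁ = 3, Var(x̄₁−x̄₂) = σ²(1/n₁ + 1/(k·n₁)) = σ²·(k+1)/(k·n₁).
So n₁ = (1 + 1/k)·((z_{α} + z_β)/d)² = 1.333 × (1.956/0.74)².
n₁ = 1.333 × 6.99 = 9.3.
Round up: n₁ = 10, giving n₂ = 3 × 10 = 30.

n₁ = 10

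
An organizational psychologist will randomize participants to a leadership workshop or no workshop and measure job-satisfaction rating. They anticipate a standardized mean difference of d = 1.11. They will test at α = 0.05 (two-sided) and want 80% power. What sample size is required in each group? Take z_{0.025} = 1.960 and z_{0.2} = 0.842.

For two independent groups with equal n: n = 2·((z_{α/2} + z_β) / d)².
z_{α/2} + z_β = 1.960 + 0.842 = 2.802.
n = 2 × (2.802 / 1.11)² = 2 × 2.524² = 2 × 6.37 = 12.7.
Round up to the next whole participant.

n = 13 per group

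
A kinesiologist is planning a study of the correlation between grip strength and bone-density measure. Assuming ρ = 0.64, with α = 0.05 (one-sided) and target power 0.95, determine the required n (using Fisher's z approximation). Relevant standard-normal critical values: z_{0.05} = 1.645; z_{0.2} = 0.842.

Fisher's z: C = ½·ln((1+r)/(1−r)) = ½·ln(4.5556) = 0.7582.
n = ((z_{α} + z_β)/C)² + 3.
(1.645 + 1.645) / 0.7582 = 3.290 / 0.7582 = 4.339.
n = 4.339² + 3 = 18.83 + 3 = 21.8.
Round up.

n = 22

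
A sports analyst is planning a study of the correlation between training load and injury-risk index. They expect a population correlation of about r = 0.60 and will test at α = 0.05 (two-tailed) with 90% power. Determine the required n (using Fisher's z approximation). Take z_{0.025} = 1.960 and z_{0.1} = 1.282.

Fisher's z: C = ½·ln((1+r)/(1−r)) = ½·ln(4.0000) = 0.6931.
n = ((z_{α/2} + z_β)/C)² + 3.
(1.960 + 1.282) / 0.6931 = 3.242 / 0.6931 = 4.678.
n = 4.678² + 3 = 21.88 + 3 = 24.9.
Round up.

n = 25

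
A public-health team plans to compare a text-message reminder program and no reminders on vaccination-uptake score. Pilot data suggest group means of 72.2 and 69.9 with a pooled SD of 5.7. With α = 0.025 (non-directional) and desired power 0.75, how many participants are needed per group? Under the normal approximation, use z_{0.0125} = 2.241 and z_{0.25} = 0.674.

n = 105 per group

Cohen's d = |M₁ − M₂| / SD_pooled = |72.2 − 69.9| / 5.7 = 2.3 / 5.7 = 0.404.
For two independent groups with equal n: n = 2·((z_{α/2} + z_β) / d)².
z_{α/2} + z_β = 2.241 + 0.674 = 2.915.
n = 2 × (2.915 / 0.404)² = 2 × 7.215² = 2 × 52.06 = 104.1.
Round up to the next whole participant.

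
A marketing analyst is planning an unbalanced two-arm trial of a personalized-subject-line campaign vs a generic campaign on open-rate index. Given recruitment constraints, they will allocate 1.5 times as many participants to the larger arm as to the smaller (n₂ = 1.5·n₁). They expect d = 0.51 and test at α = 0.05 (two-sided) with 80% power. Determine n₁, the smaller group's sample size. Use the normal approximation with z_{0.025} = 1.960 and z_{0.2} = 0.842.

n₁ = 51

With allocation ratio k = n₂/n₁ = 1.5, Var(x̄₁−x̄₂) = σ²(1/n₁ + 1/(k·n₁)) = σ²·(k+1)/(k·n₁).
So n₁ = (1 + 1/k)·((z_{α/2} + z_β)/d)² = 1.667 × (2.802/0.51)².
n₁ = 1.667 × 30.19 = 50.3.
Round up: n₁ = 51, giving n₂ = ⌈1.5 × 51⌉ = ⌈76.5⌉ = 77.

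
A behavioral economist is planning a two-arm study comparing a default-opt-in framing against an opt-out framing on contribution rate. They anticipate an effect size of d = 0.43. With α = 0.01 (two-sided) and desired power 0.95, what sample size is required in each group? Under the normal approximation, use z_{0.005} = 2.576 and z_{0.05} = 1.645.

For two independent groups with equal n: n = 2·((z_{α/2} + z_β) / d)².
z_{α/2} + z_β = 2.576 + 1.645 = 4.221.
n = 2 × (4.221 / 0.43)² = 2 × 9.816² = 2 × 96.36 = 192.7.
Round up to the next whole participant.

n = 193 per group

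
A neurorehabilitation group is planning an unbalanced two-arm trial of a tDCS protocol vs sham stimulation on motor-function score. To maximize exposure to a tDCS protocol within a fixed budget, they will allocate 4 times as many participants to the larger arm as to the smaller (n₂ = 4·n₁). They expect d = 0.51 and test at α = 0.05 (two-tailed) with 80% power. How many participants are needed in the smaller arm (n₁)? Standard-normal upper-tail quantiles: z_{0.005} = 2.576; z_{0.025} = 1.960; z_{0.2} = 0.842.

n₁ = 38

With allocation ratio k = n₂/n₁ = 4, Var(x̄₁−x̄₂) = σ²(1/n₁ + 1/(k·n₁)) = σ²·(k+1)/(k·n₁).
So n₁ = (1 + 1/k)·((z_{α/2} + z_β)/d)² = 1.250 × (2.802/0.51)².
n₁ = 1.250 × 30.19 = 37.7.
Round up: n₁ = 38, giving n₂ = 4 × 38 = 152.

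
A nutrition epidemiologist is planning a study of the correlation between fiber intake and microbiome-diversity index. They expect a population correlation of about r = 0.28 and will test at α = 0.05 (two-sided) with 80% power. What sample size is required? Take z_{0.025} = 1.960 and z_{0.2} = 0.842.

n = 98

Fisher's z: C = ½·ln((1+r)/(1−r)) = ½·ln(1.7778) = 0.2877.
n = ((z_{α/2} + z_β)/C)² + 3.
(1.960 + 0.842) / 0.2877 = 2.802 / 0.2877 = 9.739.
n = 9.739² + 3 = 94.85 + 3 = 97.9.
Round up.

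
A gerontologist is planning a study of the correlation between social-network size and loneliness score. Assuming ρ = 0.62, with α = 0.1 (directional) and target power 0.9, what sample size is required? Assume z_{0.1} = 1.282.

n = 16

Fisher's z: C = ½·ln((1+r)/(1−r)) = ½·ln(4.2632) = 0.7250.
n = ((z_{α} + z_β)/C)² + 3.
(1.282 + 1.282) / 0.7250 = 2.564 / 0.7250 = 3.537.
n = 3.537² + 3 = 12.51 + 3 = 15.5.
Round up.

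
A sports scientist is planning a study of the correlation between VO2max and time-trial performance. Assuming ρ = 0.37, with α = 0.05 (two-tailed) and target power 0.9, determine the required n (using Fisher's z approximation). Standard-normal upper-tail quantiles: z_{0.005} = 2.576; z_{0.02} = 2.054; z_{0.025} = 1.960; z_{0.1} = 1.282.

n = 73

Fisher's z: C = ½·ln((1+r)/(1−r)) = ½·ln(2.1746) = 0.3884.
n = ((z_{α/2} + z_β)/C)² + 3.
(1.960 + 1.282) / 0.3884 = 3.242 / 0.3884 = 8.347.
n = 8.347² + 3 = 69.67 + 3 = 72.7.
Round up.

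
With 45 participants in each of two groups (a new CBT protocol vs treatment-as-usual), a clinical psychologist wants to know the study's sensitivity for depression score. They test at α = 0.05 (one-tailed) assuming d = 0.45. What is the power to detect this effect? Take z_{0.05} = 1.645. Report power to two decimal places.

power ≈ 0.69

For two equal groups, power = Φ(d·√(n/2) − z_{α}).
d·√(n/2) = 0.45 × √(45/2) = 0.45 × 4.743 = 2.135.
z_β = 2.135 − 1.645 = 0.490.
Power = Φ(0.490) = 0.688.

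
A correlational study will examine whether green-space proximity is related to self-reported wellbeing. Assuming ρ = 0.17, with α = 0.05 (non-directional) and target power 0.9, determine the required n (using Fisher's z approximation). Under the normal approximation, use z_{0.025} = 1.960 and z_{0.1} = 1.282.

Fisher's z: C = ½·ln((1+r)/(1−r)) = ½·ln(1.4096) = 0.1717.
n = ((z_{α/2} + z_β)/C)² + 3.
(1.960 + 1.282) / 0.1717 = 3.242 / 0.1717 = 18.882.
n = 18.882² + 3 = 356.52 + 3 = 359.5.
Round up.

n = 360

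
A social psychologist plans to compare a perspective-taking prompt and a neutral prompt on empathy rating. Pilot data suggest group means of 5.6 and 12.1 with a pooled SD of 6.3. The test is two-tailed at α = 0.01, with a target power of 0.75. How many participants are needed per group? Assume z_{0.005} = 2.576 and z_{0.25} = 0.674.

Cohen's d = |M₁ − M₂| / SD_pooled = |5.6 − 12.1| / 6.3 = 6.5 / 6.3 = 1.032.
For two independent groups with equal n: n = 2·((z_{α/2} + z_β) / d)².
z_{α/2} + z_β = 2.576 + 0.674 = 3.250.
n = 2 × (3.250 / 1.032)² = 2 × 3.149² = 2 × 9.92 = 19.8.
Round up to the next whole participant.

n = 20 per group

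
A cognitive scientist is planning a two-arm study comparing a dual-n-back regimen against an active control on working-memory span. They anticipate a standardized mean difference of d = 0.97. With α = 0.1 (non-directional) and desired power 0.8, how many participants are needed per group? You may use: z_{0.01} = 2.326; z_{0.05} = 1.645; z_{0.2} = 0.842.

For two independent groups with equal n: n = 2·((z_{α/2} + z_β) / d)².
z_{α/2} + z_β = 1.645 + 0.842 = 2.487.
n = 2 × (2.487 / 0.97)² = 2 × 2.564² = 2 × 6.57 = 13.1.
Round up to the next whole participant.

n = 14 per group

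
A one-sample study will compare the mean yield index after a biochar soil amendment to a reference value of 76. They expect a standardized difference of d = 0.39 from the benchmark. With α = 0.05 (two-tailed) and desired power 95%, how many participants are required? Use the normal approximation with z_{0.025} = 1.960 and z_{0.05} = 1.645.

For a one-sample test: n = ((z_{α/2} + z_β) / d)².
z_{α/2} + z_β = 1.960 + 1.645 = 3.605.
n = (3.605 / 0.39)² = 9.244² = 85.44.
Round up.

n = 86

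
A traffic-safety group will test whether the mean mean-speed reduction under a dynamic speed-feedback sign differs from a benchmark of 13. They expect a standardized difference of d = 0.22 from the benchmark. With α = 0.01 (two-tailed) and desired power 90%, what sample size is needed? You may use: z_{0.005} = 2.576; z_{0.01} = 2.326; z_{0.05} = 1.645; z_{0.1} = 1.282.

n = 308

For a one-sample test: n = ((z_{α/2} + z_β) / d)².
z_{α/2} + z_β = 2.576 + 1.282 = 3.858.
n = (3.858 / 0.22)² = 17.536² = 307.52.
Round up.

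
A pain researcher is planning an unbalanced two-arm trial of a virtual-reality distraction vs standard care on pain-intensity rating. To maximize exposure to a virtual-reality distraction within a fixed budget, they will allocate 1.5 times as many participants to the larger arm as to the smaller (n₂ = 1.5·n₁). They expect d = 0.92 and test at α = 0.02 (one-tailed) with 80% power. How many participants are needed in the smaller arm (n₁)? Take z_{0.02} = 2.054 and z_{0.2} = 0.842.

n₁ = 17

With allocation ratio k = n₂/n₁ = 1.5, Var(x̄₁−x̄₂) = σ²(1/n₁ + 1/(k·n₁)) = σ²·(k+1)/(k·n₁).
So n₁ = (1 + 1/k)·((z_{α} + z_β)/d)² = 1.667 × (2.896/0.92)².
n₁ = 1.667 × 9.91 = 16.5.
Round up: n₁ = 17, giving n₂ = ⌈1.5 × 17⌉ = ⌈25.5⌉ = 26.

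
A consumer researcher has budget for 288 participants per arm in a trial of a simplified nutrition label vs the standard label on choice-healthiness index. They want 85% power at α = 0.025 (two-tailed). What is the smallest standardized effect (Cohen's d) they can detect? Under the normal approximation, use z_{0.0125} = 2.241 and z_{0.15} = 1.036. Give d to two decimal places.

d_min ≈ 0.27

For two independent groups of n = 288 each: d_min = (z_{α/2} + z_β)·√(2/n).
z-sum = 2.241 + 1.036 = 3.277.
d_min = 3.277 × √(2/288) = 3.277 × 0.0833 = 0.273.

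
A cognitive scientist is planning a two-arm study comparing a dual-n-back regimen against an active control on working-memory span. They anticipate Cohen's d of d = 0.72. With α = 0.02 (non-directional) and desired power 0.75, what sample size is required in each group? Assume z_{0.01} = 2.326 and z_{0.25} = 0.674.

n = 35 per group

For two independent groups with equal n: n = 2·((z_{α/2} + z_β) / d)².
z_{α/2} + z_β = 2.326 + 0.674 = 3.000.
n = 2 × (3.000 / 0.72)² = 2 × 4.167² = 2 × 17.36 = 34.7.
Round up to the next whole participant.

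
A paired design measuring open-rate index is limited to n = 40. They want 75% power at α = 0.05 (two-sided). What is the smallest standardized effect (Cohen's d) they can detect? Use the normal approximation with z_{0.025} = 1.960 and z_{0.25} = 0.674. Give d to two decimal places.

For a single sample (or paired design) of n = 40: d_min = (z_{α/2} + z_β)/√n.
z-sum = 1.960 + 0.674 = 2.634.
d_min = 2.634 / √40 = 2.634 / 6.325 = 0.416.

d_min ≈ 0.42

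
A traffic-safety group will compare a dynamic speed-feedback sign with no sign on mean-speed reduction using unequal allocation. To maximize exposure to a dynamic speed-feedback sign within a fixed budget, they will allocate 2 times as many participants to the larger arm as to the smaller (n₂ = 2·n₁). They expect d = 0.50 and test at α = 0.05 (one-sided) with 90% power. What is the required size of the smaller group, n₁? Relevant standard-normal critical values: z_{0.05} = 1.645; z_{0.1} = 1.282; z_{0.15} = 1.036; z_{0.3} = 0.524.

n₁ = 52

With allocation ratio k = n₂/n₁ = 2, Var(x̄₁−x̄₂) = σ²(1/n₁ + 1/(k·n₁)) = σ²·(k+1)/(k·n₁).
So n₁ = (1 + 1/k)·((z_{α} + z_β)/d)² = 1.500 × (2.927/0.50)².
n₁ = 1.500 × 34.27 = 51.4.
Round up: n₁ = 52, giving n₂ = 2 × 52 = 104.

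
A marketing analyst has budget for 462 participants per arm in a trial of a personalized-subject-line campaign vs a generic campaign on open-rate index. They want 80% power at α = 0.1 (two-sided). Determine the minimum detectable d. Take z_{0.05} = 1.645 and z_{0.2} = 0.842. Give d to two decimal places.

For two independent groups of n = 462 each: d_min = (z_{α/2} + z_β)·√(2/n).
z-sum = 1.645 + 0.842 = 2.487.
d_min = 2.487 × √(2/462) = 2.487 × 0.0658 = 0.164.

d_min ≈ 0.16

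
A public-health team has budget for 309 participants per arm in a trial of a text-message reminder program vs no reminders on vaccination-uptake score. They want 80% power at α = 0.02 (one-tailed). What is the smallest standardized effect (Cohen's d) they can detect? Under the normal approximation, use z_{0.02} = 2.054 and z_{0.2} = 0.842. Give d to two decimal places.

For two independent groups of n = 309 each: d_min = (z_{α} + z_β)·√(2/n).
z-sum = 2.054 + 0.842 = 2.896.
d_min = 2.896 × √(2/309) = 2.896 × 0.0805 = 0.233.

d_min ≈ 0.23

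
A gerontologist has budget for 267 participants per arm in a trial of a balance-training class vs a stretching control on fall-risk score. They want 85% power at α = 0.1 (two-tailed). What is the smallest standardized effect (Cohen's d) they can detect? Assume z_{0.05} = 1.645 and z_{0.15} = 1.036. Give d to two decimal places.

For two independent groups of n = 267 each: d_min = (z_{α/2} + z_β)·√(2/n).
z-sum = 1.645 + 1.036 = 2.681.
d_min = 2.681 × √(2/267) = 2.681 × 0.0865 = 0.232.

d_min ≈ 0.23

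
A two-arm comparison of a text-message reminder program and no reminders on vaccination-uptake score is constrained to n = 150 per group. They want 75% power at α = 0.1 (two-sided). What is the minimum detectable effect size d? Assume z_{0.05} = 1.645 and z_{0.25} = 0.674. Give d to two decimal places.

d_min ≈ 0.27

For two independent groups of n = 150 each: d_min = (z_{α/2} + z_β)·√(2/n).
z-sum = 1.645 + 0.674 = 2.319.
d_min = 2.319 × √(2/150) = 2.319 × 0.1155 = 0.268.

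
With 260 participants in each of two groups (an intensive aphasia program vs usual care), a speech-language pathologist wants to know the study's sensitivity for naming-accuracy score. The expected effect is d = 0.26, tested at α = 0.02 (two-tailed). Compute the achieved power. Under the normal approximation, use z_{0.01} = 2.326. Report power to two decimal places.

power ≈ 0.74

For two equal groups, power = Φ(d·√(n/2) − z_{α/2}).
d·√(n/2) = 0.26 × √(260/2) = 0.26 × 11.402 = 2.964.
z_β = 2.964 − 2.326 = 0.638.
Power = Φ(0.638) = 0.738.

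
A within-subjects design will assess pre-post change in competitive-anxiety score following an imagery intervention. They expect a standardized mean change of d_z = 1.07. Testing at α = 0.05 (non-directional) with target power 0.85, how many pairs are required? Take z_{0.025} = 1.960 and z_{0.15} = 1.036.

n = 8 pairs

For a paired (one-sample on differences) test: n = ((z_{α/2} + z_β) / d)².
z_{α/2} + z_β = 1.960 + 1.036 = 2.996.
n = (2.996 / 1.07)² = 2.800² = 7.84.
Round up.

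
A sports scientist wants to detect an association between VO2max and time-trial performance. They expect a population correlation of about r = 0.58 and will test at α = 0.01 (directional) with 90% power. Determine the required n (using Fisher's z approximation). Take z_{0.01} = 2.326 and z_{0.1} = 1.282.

Fisher's z: C = ½·ln((1+r)/(1−r)) = ½·ln(3.7619) = 0.6625.
n = ((z_{α} + z_β)/C)² + 3.
(2.326 + 1.282) / 0.6625 = 3.608 / 0.6625 = 5.446.
n = 5.446² + 3 = 29.66 + 3 = 32.7.
Round up.

n = 33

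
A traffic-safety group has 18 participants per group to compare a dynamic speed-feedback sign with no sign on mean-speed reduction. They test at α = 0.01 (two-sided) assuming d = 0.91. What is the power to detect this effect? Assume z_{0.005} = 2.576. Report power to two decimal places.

power ≈ 0.56

For two equal groups, power = Φ(d·√(n/2) − z_{α/2}).
d·√(n/2) = 0.91 × √(18/2) = 0.91 × 3.000 = 2.730.
z_β = 2.730 − 2.576 = 0.154.
Power = Φ(0.154) = 0.561.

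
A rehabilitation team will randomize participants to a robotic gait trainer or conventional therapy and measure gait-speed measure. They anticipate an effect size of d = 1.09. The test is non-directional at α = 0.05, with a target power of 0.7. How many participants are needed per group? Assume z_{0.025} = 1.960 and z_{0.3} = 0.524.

n = 11 per group

For two independent groups with equal n: n = 2·((z_{α/2} + z_β) / d)².
z_{α/2} + z_β = 1.960 + 0.524 = 2.484.
n = 2 × (2.484 / 1.09)² = 2 × 2.279² = 2 × 5.19 = 10.4.
Round up to the next whole participant.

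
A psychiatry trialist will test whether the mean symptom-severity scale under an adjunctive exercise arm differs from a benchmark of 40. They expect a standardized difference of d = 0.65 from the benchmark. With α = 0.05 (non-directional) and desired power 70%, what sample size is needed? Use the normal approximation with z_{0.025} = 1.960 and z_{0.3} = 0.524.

For a one-sample test: n = ((z_{α/2} + z_β) / d)².
z_{α/2} + z_β = 1.960 + 0.524 = 2.484.
n = (2.484 / 0.65)² = 3.822² = 14.60.
Round up.

n = 15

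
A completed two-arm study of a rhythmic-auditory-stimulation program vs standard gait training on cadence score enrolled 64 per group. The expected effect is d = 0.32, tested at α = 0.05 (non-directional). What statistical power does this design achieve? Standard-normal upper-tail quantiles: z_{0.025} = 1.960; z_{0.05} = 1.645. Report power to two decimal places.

power ≈ 0.44

For two equal groups, power = Φ(d·√(n/2) − z_{α/2}).
d·√(n/2) = 0.32 × √(64/2) = 0.32 × 5.657 = 1.810.
z_β = 1.810 − 1.960 = -0.150.
Power = Φ(-0.150) = 0.440.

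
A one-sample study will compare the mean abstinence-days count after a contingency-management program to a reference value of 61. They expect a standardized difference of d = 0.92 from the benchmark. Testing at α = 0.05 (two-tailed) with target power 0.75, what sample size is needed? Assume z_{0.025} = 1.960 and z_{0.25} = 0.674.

For a one-sample test: n = ((z_{α/2} + z_β) / d)².
z_{α/2} + z_β = 1.960 + 0.674 = 2.634.
n = (2.634 / 0.92)² = 2.863² = 8.20.
Round up.

n = 9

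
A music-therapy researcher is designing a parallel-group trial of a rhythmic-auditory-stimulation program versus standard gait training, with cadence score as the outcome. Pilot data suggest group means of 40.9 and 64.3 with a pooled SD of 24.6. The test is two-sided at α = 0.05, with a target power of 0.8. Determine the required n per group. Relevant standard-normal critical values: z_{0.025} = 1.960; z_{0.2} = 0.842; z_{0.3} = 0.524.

n = 18 per group

Cohen's d = |M₁ − M₂| / SD_pooled = |40.9 − 64.3| / 24.6 = 23.4 / 24.6 = 0.951.
For two independent groups with equal n: n = 2·((z_{α/2} + z_β) / d)².
z_{α/2} + z_β = 1.960 + 0.842 = 2.802.
n = 2 × (2.802 / 0.951)² = 2 × 2.946² = 2 × 8.68 = 17.4.
Round up to the next whole participant.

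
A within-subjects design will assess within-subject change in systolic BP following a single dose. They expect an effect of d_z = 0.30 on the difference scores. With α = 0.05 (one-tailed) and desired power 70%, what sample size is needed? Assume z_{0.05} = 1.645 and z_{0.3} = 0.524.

n = 53 pairs

For a paired (one-sample on differences) test: n = ((z_{α} + z_β) / d)².
z_{α} + z_β = 1.645 + 0.524 = 2.169.
n = (2.169 / 0.30)² = 7.230² = 52.27.
Round up.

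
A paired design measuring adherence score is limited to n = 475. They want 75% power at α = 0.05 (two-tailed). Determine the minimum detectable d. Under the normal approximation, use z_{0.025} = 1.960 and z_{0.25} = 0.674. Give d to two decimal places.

For a single sample (or paired design) of n = 475: d_min = (z_{α/2} + z_β)/√n.
z-sum = 1.960 + 0.674 = 2.634.
d_min = 2.634 / √475 = 2.634 / 21.794 = 0.121.

d_min ≈ 0.12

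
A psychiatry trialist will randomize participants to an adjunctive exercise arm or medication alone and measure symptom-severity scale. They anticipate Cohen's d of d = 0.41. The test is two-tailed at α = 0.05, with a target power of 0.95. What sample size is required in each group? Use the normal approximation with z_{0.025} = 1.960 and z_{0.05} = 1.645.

For two independent groups with equal n: n = 2·((z_{α/2} + z_β) / d)².
z_{α/2} + z_β = 1.960 + 1.645 = 3.605.
n = 2 × (3.605 / 0.41)² = 2 × 8.793² = 2 × 77.31 = 154.6.
Round up to the next whole participant.

n = 155 per group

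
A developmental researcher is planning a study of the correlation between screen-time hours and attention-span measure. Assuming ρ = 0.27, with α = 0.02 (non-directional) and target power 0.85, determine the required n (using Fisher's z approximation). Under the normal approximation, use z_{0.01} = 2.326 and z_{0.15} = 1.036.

n = 151

Fisher's z: C = ½·ln((1+r)/(1−r)) = ½·ln(1.7397) = 0.2769.
n = ((z_{α/2} + z_β)/C)² + 3.
(2.326 + 1.036) / 0.2769 = 3.362 / 0.2769 = 12.142.
n = 12.142² + 3 = 147.42 + 3 = 150.4.
Round up.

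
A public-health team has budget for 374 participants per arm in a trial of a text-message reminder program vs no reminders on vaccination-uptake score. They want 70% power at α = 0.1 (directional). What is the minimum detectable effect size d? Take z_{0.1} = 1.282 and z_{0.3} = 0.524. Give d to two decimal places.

For two independent groups of n = 374 each: d_min = (z_{α} + z_β)·√(2/n).
z-sum = 1.282 + 0.524 = 1.806.
d_min = 1.806 × √(2/374) = 1.806 × 0.0731 = 0.132.

d_min ≈ 0.13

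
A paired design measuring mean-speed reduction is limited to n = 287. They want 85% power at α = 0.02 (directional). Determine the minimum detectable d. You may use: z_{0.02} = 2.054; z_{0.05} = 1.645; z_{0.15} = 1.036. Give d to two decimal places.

For a single sample (or paired design) of n = 287: d_min = (z_{α} + z_β)/√n.
z-sum = 2.054 + 1.036 = 3.090.
d_min = 3.090 / √287 = 3.090 / 16.941 = 0.182.

d_min ≈ 0.18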